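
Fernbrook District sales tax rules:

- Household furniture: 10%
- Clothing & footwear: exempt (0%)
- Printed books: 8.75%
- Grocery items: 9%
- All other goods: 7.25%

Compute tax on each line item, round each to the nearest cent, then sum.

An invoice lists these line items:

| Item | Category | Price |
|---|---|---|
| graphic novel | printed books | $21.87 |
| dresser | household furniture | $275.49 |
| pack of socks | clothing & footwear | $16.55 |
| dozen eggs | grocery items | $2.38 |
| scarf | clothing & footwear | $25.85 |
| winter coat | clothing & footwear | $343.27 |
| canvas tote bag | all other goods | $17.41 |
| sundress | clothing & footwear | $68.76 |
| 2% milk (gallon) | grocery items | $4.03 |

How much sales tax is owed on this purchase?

$31.29

Graphic novel $21.87: printed books → 8.75% → $1.91
Dresser $275.49: household furniture → 10% → $27.55
Pack of socks $16.55: clothing & footwear → 0% → $0.00
Dozen eggs $2.38: grocery items → 9% → $0.21
Scarf $25.85: clothing & footwear → 0% → $0.00
Winter coat $343.27: clothing & footwear → 0% → $0.00
Canvas tote bag $17.41: all other goods → 7.25% → $1.26
Sundress $68.76: clothing & footwear → 0% → $0.00
2% milk (gallon) $4.03: grocery items → 9% → $0.36
Total tax = $1.91 + $27.55 + $0.21 + $1.26 + $0.36 = $31.29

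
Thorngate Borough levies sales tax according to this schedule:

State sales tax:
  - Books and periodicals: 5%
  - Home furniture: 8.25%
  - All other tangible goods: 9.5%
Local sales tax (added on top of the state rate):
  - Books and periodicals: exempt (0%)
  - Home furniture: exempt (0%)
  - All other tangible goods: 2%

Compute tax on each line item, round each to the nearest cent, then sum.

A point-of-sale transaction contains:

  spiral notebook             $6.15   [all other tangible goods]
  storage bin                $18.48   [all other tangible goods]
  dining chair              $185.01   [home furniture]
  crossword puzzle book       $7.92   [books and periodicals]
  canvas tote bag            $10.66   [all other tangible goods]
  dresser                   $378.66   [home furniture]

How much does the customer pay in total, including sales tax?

$657.85

Spiral notebook $6.15: all other tangible goods → 9.5% + 2% local = 11.5% → $0.71
Storage bin $18.48: all other tangible goods → 9.5% + 2% local = 11.5% → $2.13
Dining chair $185.01: home furniture → 8.25% + 0% local = 8.25% → $15.26
Crossword puzzle book $7.92: books and periodicals → 5% + 0% local = 5% → $0.40
Canvas tote bag $10.66: all other tangible goods → 9.5% + 2% local = 11.5% → $1.23
Dresser $378.66: home furniture → 8.25% + 0% local = 8.25% → $31.24
Subtotal = $606.88; tax = $50.97; total due = $657.85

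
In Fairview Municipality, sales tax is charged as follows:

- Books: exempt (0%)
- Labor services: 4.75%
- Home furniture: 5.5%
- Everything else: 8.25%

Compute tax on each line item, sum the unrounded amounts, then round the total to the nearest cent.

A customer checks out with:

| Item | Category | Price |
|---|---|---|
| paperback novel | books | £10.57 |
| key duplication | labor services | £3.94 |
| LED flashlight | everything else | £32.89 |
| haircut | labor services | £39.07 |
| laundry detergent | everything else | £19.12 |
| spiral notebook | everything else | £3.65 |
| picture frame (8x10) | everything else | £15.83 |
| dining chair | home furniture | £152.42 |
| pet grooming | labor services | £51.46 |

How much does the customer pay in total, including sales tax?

Paperback novel £10.57: books → 0% → £0.00
Key duplication £3.94: labor services → 4.75% → £0.18715
LED flashlight £32.89: everything else → 8.25% → £2.713425
Haircut £39.07: labor services → 4.75% → £1.855825
Laundry detergent £19.12: everything else → 8.25% → £1.5774
Spiral notebook £3.65: everything else → 8.25% → £0.301125
Picture frame (8x10) £15.83: everything else → 8.25% → £1.305975
Dining chair £152.42: home furniture → 5.5% → £8.3831
Pet grooming £51.46: labor services → 4.75% → £2.44435
Subtotal = £328.95; unrounded tax = £18.76835 → £18.77; total due = £347.72

£347.72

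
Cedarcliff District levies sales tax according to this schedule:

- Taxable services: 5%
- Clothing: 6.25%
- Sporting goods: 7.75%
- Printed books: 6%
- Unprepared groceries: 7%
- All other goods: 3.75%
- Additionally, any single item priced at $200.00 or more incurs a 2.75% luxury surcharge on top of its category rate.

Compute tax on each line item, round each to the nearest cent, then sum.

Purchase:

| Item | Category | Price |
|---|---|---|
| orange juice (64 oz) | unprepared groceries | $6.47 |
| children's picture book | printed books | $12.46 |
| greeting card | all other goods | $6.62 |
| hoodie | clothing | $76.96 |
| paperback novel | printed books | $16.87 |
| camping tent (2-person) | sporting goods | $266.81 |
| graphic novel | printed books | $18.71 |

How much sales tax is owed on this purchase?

$36.41

Orange juice (64 oz) $6.47: unprepared groceries → 7% → $0.45
Children's picture book $12.46: printed books → 6% → $0.75
Greeting card $6.62: all other goods → 3.75% → $0.25
Hoodie $76.96: clothing → 6.25% → $4.81
Paperback novel $16.87: printed books → 6% → $1.01
Camping tent (2-person) $266.81: sporting goods → 7.75% + 2.75% surcharge = 10.5% → $28.02
Graphic novel $18.71: printed books → 6% → $1.12
Total tax = $0.45 + $0.75 + $0.25 + $4.81 + $1.01 + $28.02 + $1.12 = $36.41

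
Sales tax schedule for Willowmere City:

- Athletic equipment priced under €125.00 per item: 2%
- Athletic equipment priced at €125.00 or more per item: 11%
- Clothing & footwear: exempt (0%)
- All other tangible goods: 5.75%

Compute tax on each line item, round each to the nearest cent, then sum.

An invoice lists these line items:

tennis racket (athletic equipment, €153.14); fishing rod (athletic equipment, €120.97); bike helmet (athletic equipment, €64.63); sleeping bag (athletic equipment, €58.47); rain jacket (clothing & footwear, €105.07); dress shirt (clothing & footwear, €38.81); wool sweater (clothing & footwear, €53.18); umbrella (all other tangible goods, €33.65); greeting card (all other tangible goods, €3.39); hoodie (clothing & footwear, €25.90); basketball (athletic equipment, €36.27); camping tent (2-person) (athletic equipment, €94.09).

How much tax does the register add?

€26.46

Tennis racket €153.14: athletic equipment, €125.00 or more → 11% → €16.85
Fishing rod €120.97: athletic equipment, under €125.00 → 2% → €2.42
Bike helmet €64.63: athletic equipment, under €125.00 → 2% → €1.29
Sleeping bag €58.47: athletic equipment, under €125.00 → 2% → €1.17
Rain jacket €105.07: clothing & footwear → 0% → €0.00
Dress shirt €38.81: clothing & footwear → 0% → €0.00
Wool sweater €53.18: clothing & footwear → 0% → €0.00
Umbrella €33.65: all other tangible goods → 5.75% → €1.93
Greeting card €3.39: all other tangible goods → 5.75% → €0.19
Hoodie €25.90: clothing & footwear → 0% → €0.00
Basketball €36.27: athletic equipment, under €125.00 → 2% → €0.73
Camping tent (2-person) €94.09: athletic equipment, under €125.00 → 2% → €1.88
Total tax = €16.85 + €2.42 + €1.29 + €1.17 + €1.93 + €0.19 + €0.73 + €1.88 = €26.46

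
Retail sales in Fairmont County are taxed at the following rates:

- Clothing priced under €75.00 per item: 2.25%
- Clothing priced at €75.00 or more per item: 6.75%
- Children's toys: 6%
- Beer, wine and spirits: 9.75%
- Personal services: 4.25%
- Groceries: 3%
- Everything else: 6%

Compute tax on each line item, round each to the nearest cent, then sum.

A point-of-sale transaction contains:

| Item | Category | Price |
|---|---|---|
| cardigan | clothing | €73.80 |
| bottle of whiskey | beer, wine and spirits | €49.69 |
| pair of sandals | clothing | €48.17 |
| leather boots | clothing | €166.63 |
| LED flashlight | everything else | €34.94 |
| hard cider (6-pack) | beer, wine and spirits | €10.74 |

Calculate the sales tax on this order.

€21.98

Cardigan €73.80: clothing, under €75.00 → 2.25% → €1.66
Bottle of whiskey €49.69: beer, wine and spirits → 9.75% → €4.84
Pair of sandals €48.17: clothing, under €75.00 → 2.25% → €1.08
Leather boots €166.63: clothing, €75.00 or more → 6.75% → €11.25
LED flashlight €34.94: everything else → 6% → €2.10
Hard cider (6-pack) €10.74: beer, wine and spirits → 9.75% → €1.05
Total tax = €1.66 + €4.84 + €1.08 + €11.25 + €2.10 + €1.05 = €21.98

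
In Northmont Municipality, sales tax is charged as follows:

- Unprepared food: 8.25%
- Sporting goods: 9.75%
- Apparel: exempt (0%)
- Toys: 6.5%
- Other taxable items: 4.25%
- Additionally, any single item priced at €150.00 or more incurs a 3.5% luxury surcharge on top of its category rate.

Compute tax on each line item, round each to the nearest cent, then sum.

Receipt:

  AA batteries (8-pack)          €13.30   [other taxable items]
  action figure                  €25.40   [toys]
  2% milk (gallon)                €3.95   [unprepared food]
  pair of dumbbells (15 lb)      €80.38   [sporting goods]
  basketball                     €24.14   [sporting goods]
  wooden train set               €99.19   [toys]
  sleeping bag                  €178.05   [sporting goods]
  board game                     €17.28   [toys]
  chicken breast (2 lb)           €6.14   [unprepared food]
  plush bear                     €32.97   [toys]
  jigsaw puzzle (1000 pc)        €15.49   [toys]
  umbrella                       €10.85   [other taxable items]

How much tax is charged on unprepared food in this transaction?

€0.84

2% milk (gallon) €3.95: unprepared food → 8.25% → €0.33
Chicken breast (2 lb) €6.14: unprepared food → 8.25% → €0.51
Tax on unprepared food = €0.33 + €0.51 = €0.84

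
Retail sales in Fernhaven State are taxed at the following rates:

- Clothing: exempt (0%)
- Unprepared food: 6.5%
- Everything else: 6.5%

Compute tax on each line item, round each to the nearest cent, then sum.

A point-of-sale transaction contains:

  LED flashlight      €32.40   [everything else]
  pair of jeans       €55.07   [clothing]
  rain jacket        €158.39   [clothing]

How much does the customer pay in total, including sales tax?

LED flashlight €32.40: everything else → 6.5% → €2.11
Pair of jeans €55.07: clothing → 0% → €0.00
Rain jacket €158.39: clothing → 0% → €0.00
Subtotal = €245.86; tax = €2.11; total due = €247.97

€247.97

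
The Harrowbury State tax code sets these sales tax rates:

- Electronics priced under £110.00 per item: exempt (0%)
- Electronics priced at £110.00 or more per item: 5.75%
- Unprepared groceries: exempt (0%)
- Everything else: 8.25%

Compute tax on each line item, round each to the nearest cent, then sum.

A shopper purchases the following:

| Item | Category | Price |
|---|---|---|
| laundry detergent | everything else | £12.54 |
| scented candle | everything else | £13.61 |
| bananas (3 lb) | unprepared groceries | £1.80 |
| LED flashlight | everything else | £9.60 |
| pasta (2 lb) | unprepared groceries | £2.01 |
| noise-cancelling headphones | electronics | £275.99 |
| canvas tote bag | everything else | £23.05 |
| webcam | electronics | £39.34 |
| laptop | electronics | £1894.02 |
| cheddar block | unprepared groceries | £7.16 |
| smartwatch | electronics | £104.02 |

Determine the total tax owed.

£129.62

Laundry detergent £12.54: everything else → 8.25% → £1.03
Scented candle £13.61: everything else → 8.25% → £1.12
Bananas (3 lb) £1.80: unprepared groceries → 0% → £0.00
LED flashlight £9.60: everything else → 8.25% → £0.79
Pasta (2 lb) £2.01: unprepared groceries → 0% → £0.00
Noise-cancelling headphones £275.99: electronics, £110.00 or more → 5.75% → £15.87
Canvas tote bag £23.05: everything else → 8.25% → £1.90
Webcam £39.34: electronics, under £110.00 → 0% → £0.00
Laptop £1894.02: electronics, £110.00 or more → 5.75% → £108.91
Cheddar block £7.16: unprepared groceries → 0% → £0.00
Smartwatch £104.02: electronics, under £110.00 → 0% → £0.00
Total tax = £1.03 + £1.12 + £0.79 + £15.87 + £1.90 + £108.91 = £129.62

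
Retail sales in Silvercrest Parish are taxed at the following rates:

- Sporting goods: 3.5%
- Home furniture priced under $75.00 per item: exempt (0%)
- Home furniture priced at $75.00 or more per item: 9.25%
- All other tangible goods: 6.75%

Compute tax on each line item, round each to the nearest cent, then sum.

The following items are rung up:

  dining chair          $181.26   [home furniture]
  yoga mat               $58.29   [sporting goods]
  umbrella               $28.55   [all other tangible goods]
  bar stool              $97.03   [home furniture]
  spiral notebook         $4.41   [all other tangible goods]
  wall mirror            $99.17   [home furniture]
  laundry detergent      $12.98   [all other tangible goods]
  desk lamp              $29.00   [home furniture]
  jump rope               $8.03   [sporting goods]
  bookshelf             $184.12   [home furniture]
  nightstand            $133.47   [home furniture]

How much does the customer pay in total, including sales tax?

Dining chair $181.26: home furniture, $75.00 or more → 9.25% → $16.77
Yoga mat $58.29: sporting goods → 3.5% → $2.04
Umbrella $28.55: all other tangible goods → 6.75% → $1.93
Bar stool $97.03: home furniture, $75.00 or more → 9.25% → $8.98
Spiral notebook $4.41: all other tangible goods → 6.75% → $0.30
Wall mirror $99.17: home furniture, $75.00 or more → 9.25% → $9.17
Laundry detergent $12.98: all other tangible goods → 6.75% → $0.88
Desk lamp $29.00: home furniture, under $75.00 → 0% → $0.00
Jump rope $8.03: sporting goods → 3.5% → $0.28
Bookshelf $184.12: home furniture, $75.00 or more → 9.25% → $17.03
Nightstand $133.47: home furniture, $75.00 or more → 9.25% → $12.35
Subtotal = $836.31; tax = $69.73; total due = $906.04

$906.04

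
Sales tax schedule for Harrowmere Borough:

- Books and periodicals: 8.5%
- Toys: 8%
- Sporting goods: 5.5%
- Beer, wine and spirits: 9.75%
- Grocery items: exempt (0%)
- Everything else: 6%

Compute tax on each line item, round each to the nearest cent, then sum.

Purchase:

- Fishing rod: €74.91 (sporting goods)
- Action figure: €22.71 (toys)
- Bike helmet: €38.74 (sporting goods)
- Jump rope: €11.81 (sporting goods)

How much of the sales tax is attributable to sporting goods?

Fishing rod €74.91: sporting goods → 5.5% → €4.12
Bike helmet €38.74: sporting goods → 5.5% → €2.13
Jump rope €11.81: sporting goods → 5.5% → €0.65
Tax on sporting goods = €4.12 + €2.13 + €0.65 = €6.90

€6.90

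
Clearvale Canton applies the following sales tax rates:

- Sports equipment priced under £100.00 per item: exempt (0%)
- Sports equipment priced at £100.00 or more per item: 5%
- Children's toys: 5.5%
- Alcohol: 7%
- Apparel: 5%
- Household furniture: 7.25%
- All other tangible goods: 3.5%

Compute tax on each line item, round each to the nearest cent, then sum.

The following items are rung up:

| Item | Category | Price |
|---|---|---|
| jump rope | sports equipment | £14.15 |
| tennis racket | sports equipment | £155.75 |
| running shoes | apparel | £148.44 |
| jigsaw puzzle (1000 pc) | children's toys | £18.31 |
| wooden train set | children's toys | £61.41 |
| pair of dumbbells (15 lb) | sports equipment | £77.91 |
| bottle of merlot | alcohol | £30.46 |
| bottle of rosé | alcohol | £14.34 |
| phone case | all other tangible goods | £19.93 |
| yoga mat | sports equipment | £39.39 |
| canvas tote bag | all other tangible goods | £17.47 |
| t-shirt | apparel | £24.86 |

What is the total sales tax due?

Jump rope £14.15: sports equipment, under £100.00 → 0% → £0.00
Tennis racket £155.75: sports equipment, £100.00 or more → 5% → £7.79
Running shoes £148.44: apparel → 5% → £7.42
Jigsaw puzzle (1000 pc) £18.31: children's toys → 5.5% → £1.01
Wooden train set £61.41: children's toys → 5.5% → £3.38
Pair of dumbbells (15 lb) £77.91: sports equipment, under £100.00 → 0% → £0.00
Bottle of merlot £30.46: alcohol → 7% → £2.13
Bottle of rosé £14.34: alcohol → 7% → £1.00
Phone case £19.93: all other tangible goods → 3.5% → £0.70
Yoga mat £39.39: sports equipment, under £100.00 → 0% → £0.00
Canvas tote bag £17.47: all other tangible goods → 3.5% → £0.61
T-shirt £24.86: apparel → 5% → £1.24
Total tax = £7.79 + £7.42 + £1.01 + £3.38 + £2.13 + £1.00 + £0.70 + £0.61 + £1.24 = £25.28

£25.28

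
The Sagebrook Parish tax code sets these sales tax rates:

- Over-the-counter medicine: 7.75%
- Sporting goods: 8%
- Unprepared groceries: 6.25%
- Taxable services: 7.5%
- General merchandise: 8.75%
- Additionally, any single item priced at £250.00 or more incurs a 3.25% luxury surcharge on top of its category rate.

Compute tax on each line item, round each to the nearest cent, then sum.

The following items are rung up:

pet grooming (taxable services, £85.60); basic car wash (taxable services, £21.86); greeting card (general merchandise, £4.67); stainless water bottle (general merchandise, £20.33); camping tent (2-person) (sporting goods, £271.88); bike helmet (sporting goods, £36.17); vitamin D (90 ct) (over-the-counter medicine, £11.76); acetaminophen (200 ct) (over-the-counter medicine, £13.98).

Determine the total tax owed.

Pet grooming £85.60: taxable services → 7.5% → £6.42
Basic car wash £21.86: taxable services → 7.5% → £1.64
Greeting card £4.67: general merchandise → 8.75% → £0.41
Stainless water bottle £20.33: general merchandise → 8.75% → £1.78
Camping tent (2-person) £271.88: sporting goods → 8% + 3.25% surcharge = 11.25% → £30.59
Bike helmet £36.17: sporting goods → 8% → £2.89
Vitamin D (90 ct) £11.76: over-the-counter medicine → 7.75% → £0.91
Acetaminophen (200 ct) £13.98: over-the-counter medicine → 7.75% → £1.08
Total tax = £6.42 + £1.64 + £0.41 + £1.78 + £30.59 + £2.89 + £0.91 + £1.08 = £45.72

£45.72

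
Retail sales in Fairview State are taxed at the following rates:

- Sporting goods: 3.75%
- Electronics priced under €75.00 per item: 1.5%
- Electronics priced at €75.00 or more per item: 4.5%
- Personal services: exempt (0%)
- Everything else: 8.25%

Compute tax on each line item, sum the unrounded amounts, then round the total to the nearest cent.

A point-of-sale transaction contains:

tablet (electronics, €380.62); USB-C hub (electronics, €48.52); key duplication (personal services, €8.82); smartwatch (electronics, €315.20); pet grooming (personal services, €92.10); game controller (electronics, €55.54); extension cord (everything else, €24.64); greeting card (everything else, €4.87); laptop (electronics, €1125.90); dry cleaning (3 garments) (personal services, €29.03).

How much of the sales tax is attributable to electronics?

Tablet €380.62: electronics, €75.00 or more → 4.5% → €17.1279
USB-C hub €48.52: electronics, under €75.00 → 1.5% → €0.7278
Smartwatch €315.20: electronics, €75.00 or more → 4.5% → €14.184
Game controller €55.54: electronics, under €75.00 → 1.5% → €0.8331
Laptop €1125.90: electronics, €75.00 or more → 4.5% → €50.6655
Tax on electronics: unrounded sum = €83.5383 → €83.54

€83.54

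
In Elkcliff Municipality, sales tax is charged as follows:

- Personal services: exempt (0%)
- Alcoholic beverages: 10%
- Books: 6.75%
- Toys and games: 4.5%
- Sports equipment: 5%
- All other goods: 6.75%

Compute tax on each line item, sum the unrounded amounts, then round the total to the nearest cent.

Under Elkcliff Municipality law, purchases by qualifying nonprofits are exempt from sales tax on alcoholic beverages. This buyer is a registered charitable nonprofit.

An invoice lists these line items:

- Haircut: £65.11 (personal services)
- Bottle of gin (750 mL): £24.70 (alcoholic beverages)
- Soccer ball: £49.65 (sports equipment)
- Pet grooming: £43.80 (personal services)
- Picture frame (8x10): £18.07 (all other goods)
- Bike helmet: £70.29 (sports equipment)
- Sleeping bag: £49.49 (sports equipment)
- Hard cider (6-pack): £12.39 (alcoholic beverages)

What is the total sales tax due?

£9.69

Haircut £65.11: personal services → 0% → £0.00
Bottle of gin (750 mL) £24.70: alcoholic beverages, buyer-exempt → 0% → £0.00
Soccer ball £49.65: sports equipment → 5% → £2.4825
Pet grooming £43.80: personal services → 0% → £0.00
Picture frame (8x10) £18.07: all other goods → 6.75% → £1.219725
Bike helmet £70.29: sports equipment → 5% → £3.5145
Sleeping bag £49.49: sports equipment → 5% → £2.4745
Hard cider (6-pack) £12.39: alcoholic beverages, buyer-exempt → 0% → £0.00
Unrounded tax sum = £9.691225 → £9.69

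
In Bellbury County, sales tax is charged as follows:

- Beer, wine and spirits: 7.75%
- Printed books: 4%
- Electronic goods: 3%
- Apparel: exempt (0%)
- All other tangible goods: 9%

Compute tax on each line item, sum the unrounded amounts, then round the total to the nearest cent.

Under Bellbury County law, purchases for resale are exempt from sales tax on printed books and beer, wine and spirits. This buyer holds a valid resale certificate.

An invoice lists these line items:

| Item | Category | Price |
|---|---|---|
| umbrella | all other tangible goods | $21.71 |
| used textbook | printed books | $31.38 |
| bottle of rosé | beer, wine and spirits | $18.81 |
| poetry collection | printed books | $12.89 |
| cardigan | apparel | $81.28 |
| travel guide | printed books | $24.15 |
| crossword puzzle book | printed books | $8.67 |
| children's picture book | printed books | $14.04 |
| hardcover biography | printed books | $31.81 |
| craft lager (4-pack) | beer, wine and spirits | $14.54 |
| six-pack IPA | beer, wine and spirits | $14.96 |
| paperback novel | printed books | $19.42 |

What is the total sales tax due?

$1.95

Umbrella $21.71: all other tangible goods → 9% → $1.9539
Used textbook $31.38: printed books, buyer-exempt → 0% → $0.00
Bottle of rosé $18.81: beer, wine and spirits, buyer-exempt → 0% → $0.00
Poetry collection $12.89: printed books, buyer-exempt → 0% → $0.00
Cardigan $81.28: apparel → 0% → $0.00
Travel guide $24.15: printed books, buyer-exempt → 0% → $0.00
Crossword puzzle book $8.67: printed books, buyer-exempt → 0% → $0.00
Children's picture book $14.04: printed books, buyer-exempt → 0% → $0.00
Hardcover biography $31.81: printed books, buyer-exempt → 0% → $0.00
Craft lager (4-pack) $14.54: beer, wine and spirits, buyer-exempt → 0% → $0.00
Six-pack IPA $14.96: beer, wine and spirits, buyer-exempt → 0% → $0.00
Paperback novel $19.42: printed books, buyer-exempt → 0% → $0.00
Unrounded tax sum = $1.9539 → $1.95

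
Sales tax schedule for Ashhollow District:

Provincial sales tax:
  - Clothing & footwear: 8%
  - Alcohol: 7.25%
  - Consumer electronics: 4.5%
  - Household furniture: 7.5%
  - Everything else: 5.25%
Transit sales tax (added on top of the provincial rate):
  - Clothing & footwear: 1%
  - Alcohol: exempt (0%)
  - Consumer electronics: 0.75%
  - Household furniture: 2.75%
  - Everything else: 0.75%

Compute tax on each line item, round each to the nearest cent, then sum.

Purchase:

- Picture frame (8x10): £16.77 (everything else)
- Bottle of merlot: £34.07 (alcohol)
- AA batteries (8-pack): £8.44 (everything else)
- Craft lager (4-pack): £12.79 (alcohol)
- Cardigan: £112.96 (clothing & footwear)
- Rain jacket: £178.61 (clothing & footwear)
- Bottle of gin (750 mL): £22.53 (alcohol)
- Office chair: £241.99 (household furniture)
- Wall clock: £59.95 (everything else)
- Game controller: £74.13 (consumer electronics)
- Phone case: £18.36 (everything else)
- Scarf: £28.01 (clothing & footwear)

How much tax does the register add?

£68.70

Picture frame (8x10) £16.77: everything else → 5.25% + 0.75% transit = 6% → £1.01
Bottle of merlot £34.07: alcohol → 7.25% + 0% transit = 7.25% → £2.47
AA batteries (8-pack) £8.44: everything else → 5.25% + 0.75% transit = 6% → £0.51
Craft lager (4-pack) £12.79: alcohol → 7.25% + 0% transit = 7.25% → £0.93
Cardigan £112.96: clothing & footwear → 8% + 1% transit = 9% → £10.17
Rain jacket £178.61: clothing & footwear → 8% + 1% transit = 9% → £16.07
Bottle of gin (750 mL) £22.53: alcohol → 7.25% + 0% transit = 7.25% → £1.63
Office chair £241.99: household furniture → 7.5% + 2.75% transit = 10.25% → £24.80
Wall clock £59.95: everything else → 5.25% + 0.75% transit = 6% → £3.60
Game controller £74.13: consumer electronics → 4.5% + 0.75% transit = 5.25% → £3.89
Phone case £18.36: everything else → 5.25% + 0.75% transit = 6% → £1.10
Scarf £28.01: clothing & footwear → 8% + 1% transit = 9% → £2.52
Total tax = £1.01 + £2.47 + £0.51 + £0.93 + £10.17 + £16.07 + £1.63 + £24.80 + £3.60 + £3.89 + £1.10 + £2.52 = £68.70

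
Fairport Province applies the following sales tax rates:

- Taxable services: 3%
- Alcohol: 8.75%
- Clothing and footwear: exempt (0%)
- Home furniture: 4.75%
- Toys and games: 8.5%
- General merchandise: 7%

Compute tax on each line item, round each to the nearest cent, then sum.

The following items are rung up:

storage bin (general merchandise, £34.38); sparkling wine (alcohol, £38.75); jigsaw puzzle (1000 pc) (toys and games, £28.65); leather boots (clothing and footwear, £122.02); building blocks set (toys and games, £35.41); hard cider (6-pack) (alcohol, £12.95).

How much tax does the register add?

£12.38

Storage bin £34.38: general merchandise → 7% → £2.41
Sparkling wine £38.75: alcohol → 8.75% → £3.39
Jigsaw puzzle (1000 pc) £28.65: toys and games → 8.5% → £2.44
Leather boots £122.02: clothing and footwear → 0% → £0.00
Building blocks set £35.41: toys and games → 8.5% → £3.01
Hard cider (6-pack) £12.95: alcohol → 8.75% → £1.13
Total tax = £2.41 + £3.39 + £2.44 + £3.01 + £1.13 = £12.38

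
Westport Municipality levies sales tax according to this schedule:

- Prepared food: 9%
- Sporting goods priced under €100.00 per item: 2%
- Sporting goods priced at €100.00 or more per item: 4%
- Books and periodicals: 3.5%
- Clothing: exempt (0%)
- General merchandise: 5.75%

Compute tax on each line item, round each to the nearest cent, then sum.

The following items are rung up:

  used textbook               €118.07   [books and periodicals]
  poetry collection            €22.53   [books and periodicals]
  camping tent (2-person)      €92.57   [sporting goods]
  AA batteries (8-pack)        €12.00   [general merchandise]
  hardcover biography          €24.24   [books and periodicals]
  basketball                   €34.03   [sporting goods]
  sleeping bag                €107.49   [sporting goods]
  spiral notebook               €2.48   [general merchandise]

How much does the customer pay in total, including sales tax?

Used textbook €118.07: books and periodicals → 3.5% → €4.13
Poetry collection €22.53: books and periodicals → 3.5% → €0.79
Camping tent (2-person) €92.57: sporting goods, under €100.00 → 2% → €1.85
AA batteries (8-pack) €12.00: general merchandise → 5.75% → €0.69
Hardcover biography €24.24: books and periodicals → 3.5% → €0.85
Basketball €34.03: sporting goods, under €100.00 → 2% → €0.68
Sleeping bag €107.49: sporting goods, €100.00 or more → 4% → €4.30
Spiral notebook €2.48: general merchandise → 5.75% → €0.14
Subtotal = €413.41; tax = €13.43; total due = €426.84

€426.84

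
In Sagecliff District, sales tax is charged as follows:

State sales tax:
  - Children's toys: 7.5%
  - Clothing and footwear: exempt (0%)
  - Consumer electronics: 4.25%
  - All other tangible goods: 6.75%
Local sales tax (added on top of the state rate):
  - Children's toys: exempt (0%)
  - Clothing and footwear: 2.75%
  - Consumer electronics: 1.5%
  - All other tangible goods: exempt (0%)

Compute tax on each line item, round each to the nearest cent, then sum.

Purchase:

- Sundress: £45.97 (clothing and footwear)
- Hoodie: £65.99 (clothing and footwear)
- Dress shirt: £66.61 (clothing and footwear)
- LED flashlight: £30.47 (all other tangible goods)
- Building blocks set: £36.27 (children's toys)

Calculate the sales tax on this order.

Sundress £45.97: clothing and footwear → 0% + 2.75% local = 2.75% → £1.26
Hoodie £65.99: clothing and footwear → 0% + 2.75% local = 2.75% → £1.81
Dress shirt £66.61: clothing and footwear → 0% + 2.75% local = 2.75% → £1.83
LED flashlight £30.47: all other tangible goods → 6.75% + 0% local = 6.75% → £2.06
Building blocks set £36.27: children's toys → 7.5% + 0% local = 7.5% → £2.72
Total tax = £1.26 + £1.81 + £1.83 + £2.06 + £2.72 = £9.68

£9.68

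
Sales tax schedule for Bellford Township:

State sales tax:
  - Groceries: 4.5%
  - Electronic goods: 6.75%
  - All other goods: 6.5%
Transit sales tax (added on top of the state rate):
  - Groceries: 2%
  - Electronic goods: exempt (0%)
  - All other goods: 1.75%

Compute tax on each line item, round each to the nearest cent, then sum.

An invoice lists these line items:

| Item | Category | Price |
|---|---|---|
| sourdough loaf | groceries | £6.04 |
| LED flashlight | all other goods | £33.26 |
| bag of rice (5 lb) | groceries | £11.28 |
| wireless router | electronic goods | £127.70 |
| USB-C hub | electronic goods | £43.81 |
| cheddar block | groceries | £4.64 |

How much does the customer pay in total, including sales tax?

£242.47

Sourdough loaf £6.04: groceries → 4.5% + 2% transit = 6.5% → £0.39
LED flashlight £33.26: all other goods → 6.5% + 1.75% transit = 8.25% → £2.74
Bag of rice (5 lb) £11.28: groceries → 4.5% + 2% transit = 6.5% → £0.73
Wireless router £127.70: electronic goods → 6.75% + 0% transit = 6.75% → £8.62
USB-C hub £43.81: electronic goods → 6.75% + 0% transit = 6.75% → £2.96
Cheddar block £4.64: groceries → 4.5% + 2% transit = 6.5% → £0.30
Subtotal = £226.73; tax = £15.74; total due = £242.47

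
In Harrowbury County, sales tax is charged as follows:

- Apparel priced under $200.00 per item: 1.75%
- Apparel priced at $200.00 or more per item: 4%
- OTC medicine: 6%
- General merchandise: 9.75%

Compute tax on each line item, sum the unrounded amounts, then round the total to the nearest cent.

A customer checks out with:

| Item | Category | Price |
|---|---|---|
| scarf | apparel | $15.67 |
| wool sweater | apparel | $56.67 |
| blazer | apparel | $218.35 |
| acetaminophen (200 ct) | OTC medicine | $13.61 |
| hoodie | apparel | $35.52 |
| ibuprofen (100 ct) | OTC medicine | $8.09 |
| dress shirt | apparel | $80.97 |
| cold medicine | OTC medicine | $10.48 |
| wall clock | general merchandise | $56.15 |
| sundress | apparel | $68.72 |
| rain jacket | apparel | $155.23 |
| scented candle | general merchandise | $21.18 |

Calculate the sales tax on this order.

$25.43

Scarf $15.67: apparel, under $200.00 → 1.75% → $0.274225
Wool sweater $56.67: apparel, under $200.00 → 1.75% → $0.991725
Blazer $218.35: apparel, $200.00 or more → 4% → $8.734
Acetaminophen (200 ct) $13.61: OTC medicine → 6% → $0.8166
Hoodie $35.52: apparel, under $200.00 → 1.75% → $0.6216
Ibuprofen (100 ct) $8.09: OTC medicine → 6% → $0.4854
Dress shirt $80.97: apparel, under $200.00 → 1.75% → $1.416975
Cold medicine $10.48: OTC medicine → 6% → $0.6288
Wall clock $56.15: general merchandise → 9.75% → $5.474625
Sundress $68.72: apparel, under $200.00 → 1.75% → $1.2026
Rain jacket $155.23: apparel, under $200.00 → 1.75% → $2.716525
Scented candle $21.18: general merchandise → 9.75% → $2.06505
Unrounded tax sum = $25.428125 → $25.43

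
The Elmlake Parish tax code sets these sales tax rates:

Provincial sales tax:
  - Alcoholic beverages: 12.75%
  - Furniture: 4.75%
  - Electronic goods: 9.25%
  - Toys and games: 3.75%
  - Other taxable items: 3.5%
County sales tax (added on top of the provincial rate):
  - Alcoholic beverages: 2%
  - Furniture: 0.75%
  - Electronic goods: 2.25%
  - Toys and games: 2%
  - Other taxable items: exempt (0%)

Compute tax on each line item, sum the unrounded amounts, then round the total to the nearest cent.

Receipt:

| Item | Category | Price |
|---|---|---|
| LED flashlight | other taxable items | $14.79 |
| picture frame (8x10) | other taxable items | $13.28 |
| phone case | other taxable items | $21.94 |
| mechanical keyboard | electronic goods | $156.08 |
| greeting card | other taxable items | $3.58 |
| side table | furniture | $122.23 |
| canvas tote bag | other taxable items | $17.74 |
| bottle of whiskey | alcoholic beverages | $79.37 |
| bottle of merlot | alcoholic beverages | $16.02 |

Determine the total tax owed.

LED flashlight $14.79: other taxable items → 3.5% + 0% county = 3.5% → $0.51765
Picture frame (8x10) $13.28: other taxable items → 3.5% + 0% county = 3.5% → $0.4648
Phone case $21.94: other taxable items → 3.5% + 0% county = 3.5% → $0.7679
Mechanical keyboard $156.08: electronic goods → 9.25% + 2.25% county = 11.5% → $17.9492
Greeting card $3.58: other taxable items → 3.5% + 0% county = 3.5% → $0.1253
Side table $122.23: furniture → 4.75% + 0.75% county = 5.5% → $6.72265
Canvas tote bag $17.74: other taxable items → 3.5% + 0% county = 3.5% → $0.6209
Bottle of whiskey $79.37: alcoholic beverages → 12.75% + 2% county = 14.75% → $11.707075
Bottle of merlot $16.02: alcoholic beverages → 12.75% + 2% county = 14.75% → $2.36295
Unrounded tax sum = $41.238425 → $41.24

$41.24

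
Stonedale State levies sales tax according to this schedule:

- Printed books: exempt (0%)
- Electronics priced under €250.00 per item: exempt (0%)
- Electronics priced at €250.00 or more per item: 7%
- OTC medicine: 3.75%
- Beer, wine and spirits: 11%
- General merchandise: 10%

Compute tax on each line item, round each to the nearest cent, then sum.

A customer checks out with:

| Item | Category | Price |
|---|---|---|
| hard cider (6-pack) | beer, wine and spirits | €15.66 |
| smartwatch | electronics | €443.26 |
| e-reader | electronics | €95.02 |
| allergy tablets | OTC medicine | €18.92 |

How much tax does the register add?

€33.46

Hard cider (6-pack) €15.66: beer, wine and spirits → 11% → €1.72
Smartwatch €443.26: electronics, €250.00 or more → 7% → €31.03
E-reader €95.02: electronics, under €250.00 → 0% → €0.00
Allergy tablets €18.92: OTC medicine → 3.75% → €0.71
Total tax = €1.72 + €31.03 + €0.71 = €33.46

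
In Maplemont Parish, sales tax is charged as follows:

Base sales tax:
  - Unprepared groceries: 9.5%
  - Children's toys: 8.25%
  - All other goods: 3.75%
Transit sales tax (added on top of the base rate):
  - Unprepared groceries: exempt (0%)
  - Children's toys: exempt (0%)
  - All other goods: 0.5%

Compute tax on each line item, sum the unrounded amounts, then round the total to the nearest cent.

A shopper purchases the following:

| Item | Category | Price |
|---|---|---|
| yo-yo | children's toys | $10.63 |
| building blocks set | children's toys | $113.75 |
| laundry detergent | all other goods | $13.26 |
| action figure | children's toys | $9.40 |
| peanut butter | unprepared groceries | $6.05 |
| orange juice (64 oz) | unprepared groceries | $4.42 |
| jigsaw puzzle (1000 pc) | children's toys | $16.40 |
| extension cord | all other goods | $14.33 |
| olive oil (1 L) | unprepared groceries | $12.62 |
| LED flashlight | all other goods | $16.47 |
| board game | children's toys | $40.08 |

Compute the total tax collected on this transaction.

$19.76

Yo-yo $10.63: children's toys → 8.25% + 0% transit = 8.25% → $0.876975
Building blocks set $113.75: children's toys → 8.25% + 0% transit = 8.25% → $9.384375
Laundry detergent $13.26: all other goods → 3.75% + 0.5% transit = 4.25% → $0.56355
Action figure $9.40: children's toys → 8.25% + 0% transit = 8.25% → $0.7755
Peanut butter $6.05: unprepared groceries → 9.5% + 0% transit = 9.5% → $0.57475
Orange juice (64 oz) $4.42: unprepared groceries → 9.5% + 0% transit = 9.5% → $0.4199
Jigsaw puzzle (1000 pc) $16.40: children's toys → 8.25% + 0% transit = 8.25% → $1.353
Extension cord $14.33: all other goods → 3.75% + 0.5% transit = 4.25% → $0.609025
Olive oil (1 L) $12.62: unprepared groceries → 9.5% + 0% transit = 9.5% → $1.1989
LED flashlight $16.47: all other goods → 3.75% + 0.5% transit = 4.25% → $0.699975
Board game $40.08: children's toys → 8.25% + 0% transit = 8.25% → $3.3066
Unrounded tax sum = $19.76255 → $19.76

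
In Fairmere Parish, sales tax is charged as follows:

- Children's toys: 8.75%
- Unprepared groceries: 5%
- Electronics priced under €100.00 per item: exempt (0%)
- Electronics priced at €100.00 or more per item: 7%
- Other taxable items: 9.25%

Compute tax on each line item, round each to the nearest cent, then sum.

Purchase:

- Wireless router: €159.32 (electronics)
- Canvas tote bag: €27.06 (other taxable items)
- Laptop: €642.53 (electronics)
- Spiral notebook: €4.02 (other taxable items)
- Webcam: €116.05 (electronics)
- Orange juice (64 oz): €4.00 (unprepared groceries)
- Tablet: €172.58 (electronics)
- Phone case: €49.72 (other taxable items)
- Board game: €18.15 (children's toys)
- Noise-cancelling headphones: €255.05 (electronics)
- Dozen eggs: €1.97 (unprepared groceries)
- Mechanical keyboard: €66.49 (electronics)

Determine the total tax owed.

Wireless router €159.32: electronics, €100.00 or more → 7% → €11.15
Canvas tote bag €27.06: other taxable items → 9.25% → €2.50
Laptop €642.53: electronics, €100.00 or more → 7% → €44.98
Spiral notebook €4.02: other taxable items → 9.25% → €0.37
Webcam €116.05: electronics, €100.00 or more → 7% → €8.12
Orange juice (64 oz) €4.00: unprepared groceries → 5% → €0.20
Tablet €172.58: electronics, €100.00 or more → 7% → €12.08
Phone case €49.72: other taxable items → 9.25% → €4.60
Board game €18.15: children's toys → 8.75% → €1.59
Noise-cancelling headphones €255.05: electronics, €100.00 or more → 7% → €17.85
Dozen eggs €1.97: unprepared groceries → 5% → €0.10
Mechanical keyboard €66.49: electronics, under €100.00 → 0% → €0.00
Total tax = €11.15 + €2.50 + €44.98 + €0.37 + €8.12 + €0.20 + €12.08 + €4.60 + €1.59 + €17.85 + €0.10 = €103.54

€103.54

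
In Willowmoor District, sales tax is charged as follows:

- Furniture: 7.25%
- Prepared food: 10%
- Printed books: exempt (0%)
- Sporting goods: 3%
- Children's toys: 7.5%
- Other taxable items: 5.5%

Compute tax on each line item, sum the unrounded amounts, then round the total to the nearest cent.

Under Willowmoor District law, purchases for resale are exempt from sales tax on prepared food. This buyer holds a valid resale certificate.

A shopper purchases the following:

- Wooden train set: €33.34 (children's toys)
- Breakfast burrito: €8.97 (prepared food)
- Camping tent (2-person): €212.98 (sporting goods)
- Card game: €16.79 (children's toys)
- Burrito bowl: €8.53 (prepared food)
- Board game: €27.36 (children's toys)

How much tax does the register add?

€12.20

Wooden train set €33.34: children's toys → 7.5% → €2.5005
Breakfast burrito €8.97: prepared food, buyer-exempt → 0% → €0.00
Camping tent (2-person) €212.98: sporting goods → 3% → €6.3894
Card game €16.79: children's toys → 7.5% → €1.25925
Burrito bowl €8.53: prepared food, buyer-exempt → 0% → €0.00
Board game €27.36: children's toys → 7.5% → €2.052
Unrounded tax sum = €12.20115 → €12.20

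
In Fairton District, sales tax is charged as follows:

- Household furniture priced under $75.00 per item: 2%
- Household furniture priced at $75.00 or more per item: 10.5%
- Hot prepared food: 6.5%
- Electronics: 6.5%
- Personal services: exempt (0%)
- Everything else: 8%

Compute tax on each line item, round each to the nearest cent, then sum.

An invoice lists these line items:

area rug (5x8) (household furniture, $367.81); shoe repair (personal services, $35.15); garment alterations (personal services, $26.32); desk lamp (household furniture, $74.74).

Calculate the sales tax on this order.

$40.11

Area rug (5x8) $367.81: household furniture, $75.00 or more → 10.5% → $38.62
Shoe repair $35.15: personal services → 0% → $0.00
Garment alterations $26.32: personal services → 0% → $0.00
Desk lamp $74.74: household furniture, under $75.00 → 2% → $1.49
Total tax = $38.62 + $1.49 = $40.11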